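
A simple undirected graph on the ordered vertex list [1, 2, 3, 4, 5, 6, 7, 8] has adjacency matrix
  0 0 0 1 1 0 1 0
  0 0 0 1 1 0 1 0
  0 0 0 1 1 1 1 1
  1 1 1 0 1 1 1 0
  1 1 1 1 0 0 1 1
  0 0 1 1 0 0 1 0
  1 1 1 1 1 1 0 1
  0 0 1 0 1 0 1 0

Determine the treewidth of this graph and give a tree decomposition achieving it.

Each bag holds 4 vertices, so the decomposition has width 3, which upper-bounds the treewidth. Conversely, {3, 5, 7, 8} is a clique of size 4, and the vertices of any clique must share a bag in every tree decomposition; so some bag has ≥ 4 vertices and tw(G) ≥ 3. The upper and lower bounds meet at 3, so that is the treewidth.

Treewidth 3.
Bags: B1 = {1, 4, 5, 7}  B2 = {2, 4, 5, 7}  B3 = {3, 4, 5, 7}  B4 = {3, 4, 6, 7}  B5 = {3, 5, 7, 8}
Tree: B1–B2, B1–B3, B3–B4, B3–B5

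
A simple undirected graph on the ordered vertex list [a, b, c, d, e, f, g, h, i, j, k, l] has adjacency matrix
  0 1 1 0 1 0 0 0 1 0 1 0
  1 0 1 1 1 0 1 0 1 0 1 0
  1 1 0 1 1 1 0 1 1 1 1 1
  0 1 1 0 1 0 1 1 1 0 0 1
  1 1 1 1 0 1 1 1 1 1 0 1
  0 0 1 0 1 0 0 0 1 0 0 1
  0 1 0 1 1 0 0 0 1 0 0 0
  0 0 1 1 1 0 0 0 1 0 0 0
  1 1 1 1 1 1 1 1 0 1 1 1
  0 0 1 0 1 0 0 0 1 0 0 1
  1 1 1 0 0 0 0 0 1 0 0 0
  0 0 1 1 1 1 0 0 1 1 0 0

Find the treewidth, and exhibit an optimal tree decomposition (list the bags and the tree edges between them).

Treewidth 4.
One such decomposition:
Bags: B1 = {c, d, e, i, l}  B2 = {c, d, e, h, i}  B3 = {b, c, d, e, i}  B4 = {c, e, f, i, l}  B5 = {c, e, i, j, l}  B6 = {a, b, c, e, i}  B7 = {b, d, e, g, i}  B8 = {a, b, c, i, k}
Tree: B1–B2, B2–B3, B1–B4, B4–B5, B3–B6, B3–B7, B6–B8

Every bag has size at most 5, so the width is 5 − 1 = 4 and tw(G) ≤ 4. On the other hand G contains the 5-clique {b, d, e, g, i}. A clique must lie in a single bag of any decomposition, so no decomposition can have width below 4. Therefore the treewidth is 4.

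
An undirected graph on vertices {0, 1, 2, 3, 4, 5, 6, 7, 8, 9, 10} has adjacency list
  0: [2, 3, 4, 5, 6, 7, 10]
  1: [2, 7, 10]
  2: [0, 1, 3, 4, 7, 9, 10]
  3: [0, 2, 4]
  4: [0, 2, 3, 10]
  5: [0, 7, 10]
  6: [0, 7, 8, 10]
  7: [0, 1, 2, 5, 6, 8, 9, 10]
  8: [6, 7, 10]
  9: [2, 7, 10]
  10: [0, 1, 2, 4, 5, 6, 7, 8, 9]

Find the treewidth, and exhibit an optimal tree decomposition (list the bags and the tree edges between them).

Every bag has size at most 4, so the width is 4 − 1 = 3 and tw(G) ≤ 3. On the other hand G contains the 4-clique {0, 2, 4, 10}. A clique must lie in a single bag of any decomposition, so no decomposition can have width below 3. Hence tw(G) = 3 exactly.

Treewidth 3.
Bags: B1 = {1, 2, 7, 10}  B2 = {0, 2, 7, 10}  B3 = {0, 2, 4, 10}  B4 = {0, 6, 7, 10}  B5 = {0, 2, 3, 4}  B6 = {6, 7, 8, 10}  B7 = {2, 7, 9, 10}  B8 = {0, 5, 7, 10}
Tree: B1–B2, B2–B3, B2–B4, B3–B5, B4–B6, B2–B7, B4–B8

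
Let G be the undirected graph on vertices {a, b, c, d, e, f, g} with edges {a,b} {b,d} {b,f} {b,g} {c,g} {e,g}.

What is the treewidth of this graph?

1

A width-1 tree decomposition is:
Bags: B1 = {b, f}  B2 = {b, g}  B3 = {a, b}  B4 = {b, d}  B5 = {c, g}  B6 = {e, g}
Tree: B1–B2, B1–B3, B2–B4, B2–B5, B5–B6
Every bag has size at most 2, so the width is 2 − 1 = 1 and tw(G) ≤ 1. G has an edge, so its treewidth is at least 1. The upper and lower bounds meet at 1, so that is the treewidth.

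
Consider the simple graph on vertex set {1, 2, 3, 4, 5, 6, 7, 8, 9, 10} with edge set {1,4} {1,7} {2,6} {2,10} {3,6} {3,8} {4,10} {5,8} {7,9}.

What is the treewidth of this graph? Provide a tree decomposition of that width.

Each bag holds 2 vertices, so the decomposition has width 1, which upper-bounds the treewidth. Since G has at least one edge (e.g. 5–8), it is not an edgeless graph, so tw(G) ≥ 1. Combining the bounds, tw(G) = 1.

Treewidth 1.
Bags: B1 = {5, 8}  B2 = {3, 8}  B3 = {3, 6}  B4 = {2, 6}  B5 = {2, 10}  B6 = {4, 10}  B7 = {1, 4}  B8 = {1, 7}  B9 = {7, 9}
Tree: B1–B2, B2–B3, B3–B4, B4–B5, B5–B6, B6–B7, B7–B8, B8–B9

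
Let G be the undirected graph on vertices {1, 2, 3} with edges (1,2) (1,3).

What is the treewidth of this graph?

A width-1 tree decomposition is:
Bags: B1 = {1, 2}  B2 = {1, 3}
Tree: B1–B2
The largest bag has 2 vertices, giving width 1; this decomposition certifies tw(G) ≤ 1. G has an edge, so its treewidth is at least 1. The upper and lower bounds meet at 1, so that is the treewidth.

1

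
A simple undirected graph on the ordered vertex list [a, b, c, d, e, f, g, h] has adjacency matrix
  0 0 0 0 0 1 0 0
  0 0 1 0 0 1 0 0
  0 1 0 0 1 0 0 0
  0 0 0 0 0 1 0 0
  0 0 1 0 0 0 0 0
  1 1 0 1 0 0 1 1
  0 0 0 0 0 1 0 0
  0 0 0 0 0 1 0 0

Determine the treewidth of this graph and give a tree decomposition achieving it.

The largest bag has 2 vertices, giving width 1; this decomposition certifies tw(G) ≤ 1. Any graph with an edge has treewidth ≥ 1, and G has the edge f–h. Hence tw(G) = 1 exactly.

Treewidth 1.
One optimal decomposition is:
Bags: B1 = {f, h}  B2 = {b, f}  B3 = {a, f}  B4 = {b, c}  B5 = {c, e}  B6 = {f, g}  B7 = {d, f}
Tree: B1–B2, B2–B3, B2–B4, B4–B5, B2–B6, B6–B7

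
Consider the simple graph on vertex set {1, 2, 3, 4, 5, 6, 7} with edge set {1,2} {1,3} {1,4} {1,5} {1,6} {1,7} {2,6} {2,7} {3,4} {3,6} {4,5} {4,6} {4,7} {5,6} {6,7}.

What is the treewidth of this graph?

A width-3 tree decomposition is:
Bags: B1 = {1, 3, 4, 6}  B2 = {1, 4, 6, 7}  B3 = {1, 2, 6, 7}  B4 = {1, 4, 5, 6}
Tree: B1–B2, B2–B3, B2–B4
Each bag holds 4 vertices, so the decomposition has width 3, which upper-bounds the treewidth. On the other hand G contains the 4-clique {1, 2, 6, 7}. A clique must lie in a single bag of any decomposition, so no decomposition can have width below 3. The upper and lower bounds meet at 3, so that is the treewidth.

3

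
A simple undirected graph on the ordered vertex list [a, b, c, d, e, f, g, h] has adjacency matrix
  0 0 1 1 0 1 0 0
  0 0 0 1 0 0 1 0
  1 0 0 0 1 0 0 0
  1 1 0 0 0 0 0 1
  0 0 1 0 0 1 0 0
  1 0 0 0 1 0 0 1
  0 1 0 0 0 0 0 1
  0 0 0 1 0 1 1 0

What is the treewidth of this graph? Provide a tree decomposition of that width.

Each bag holds 3 vertices, so the decomposition has width 2, which upper-bounds the treewidth. Since c–e–f–a–c is a cycle in G, G is not acyclic. Forests are exactly the graphs of treewidth ≤ 1, so tw(G) ≥ 2. Therefore the treewidth is 2.

Treewidth 2.
One optimal decomposition is:
Bags: B1 = {a, c, e}  B2 = {a, e, f}  B3 = {a, d, f}  B4 = {d, f, h}  B5 = {b, d, h}  B6 = {b, g, h}
Tree: B1–B2, B2–B3, B3–B4, B4–B5, B5–B6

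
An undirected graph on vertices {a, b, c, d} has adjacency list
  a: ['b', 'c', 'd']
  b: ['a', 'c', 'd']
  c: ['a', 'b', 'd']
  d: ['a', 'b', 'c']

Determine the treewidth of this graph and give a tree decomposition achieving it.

A single bag containing all 4 vertices is trivially a valid decomposition of width 3. On the other hand G contains the 4-clique {a, b, c, d}. A clique must lie in a single bag of any decomposition, so no decomposition can have width below 3. Hence tw(G) = 3 exactly.

Treewidth 3.
One optimal decomposition is:
Bags: B1 = {a, b, c, d}
Tree: (single bag)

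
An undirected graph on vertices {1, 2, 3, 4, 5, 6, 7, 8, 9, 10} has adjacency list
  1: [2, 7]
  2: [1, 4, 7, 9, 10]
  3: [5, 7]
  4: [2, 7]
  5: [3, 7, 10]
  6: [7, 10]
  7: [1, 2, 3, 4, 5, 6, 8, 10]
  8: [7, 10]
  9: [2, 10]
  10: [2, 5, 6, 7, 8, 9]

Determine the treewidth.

2

A width-2 tree decomposition is:
Bags: B1 = {5, 7, 10}  B2 = {7, 8, 10}  B3 = {2, 7, 10}  B4 = {1, 2, 7}  B5 = {6, 7, 10}  B6 = {3, 5, 7}  B7 = {2, 4, 7}  B8 = {2, 9, 10}
Tree: B1–B2, B2–B3, B3–B4, B3–B5, B1–B6, B3–B7, B3–B8
Each bag holds 3 vertices, so the decomposition has width 2, which upper-bounds the treewidth. For the lower bound, the 3 vertices {2, 9, 10} are pairwise adjacent, and any tree decomposition puts a clique entirely inside one bag — forcing width ≥ 2. Hence tw(G) = 2 exactly.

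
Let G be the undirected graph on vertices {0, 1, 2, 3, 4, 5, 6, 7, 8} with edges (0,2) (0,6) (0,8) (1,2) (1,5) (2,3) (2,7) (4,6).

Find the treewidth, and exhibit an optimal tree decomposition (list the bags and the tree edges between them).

Treewidth 1.
One such decomposition:
Bags: B1 = {0, 2}  B2 = {2, 7}  B3 = {0, 6}  B4 = {0, 8}  B5 = {1, 2}  B6 = {4, 6}  B7 = {1, 5}  B8 = {2, 3}
Tree: B1–B2, B1–B3, B3–B4, B2–B5, B3–B6, B5–B7, B2–B8

Every bag has size at most 2, so the width is 2 − 1 = 1 and tw(G) ≤ 1. Since G has at least one edge (e.g. 0–2), it is not an edgeless graph, so tw(G) ≥ 1. The upper and lower bounds meet at 1, so that is the treewidth.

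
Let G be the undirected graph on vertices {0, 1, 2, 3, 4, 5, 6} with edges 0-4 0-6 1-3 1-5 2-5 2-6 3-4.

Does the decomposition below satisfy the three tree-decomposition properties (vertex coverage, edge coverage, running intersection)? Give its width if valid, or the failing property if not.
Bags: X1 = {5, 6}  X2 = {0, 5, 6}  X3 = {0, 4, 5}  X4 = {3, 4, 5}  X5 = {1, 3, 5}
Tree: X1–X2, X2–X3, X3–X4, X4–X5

No — vertex 2 appears in no bag.

A tree decomposition must satisfy three properties: every vertex lies in some bag; for every edge, both endpoints lie together in some bag; and for every vertex, the bags containing it form a connected subtree. Here vertex 2 appears in no bag, so the decomposition is invalid.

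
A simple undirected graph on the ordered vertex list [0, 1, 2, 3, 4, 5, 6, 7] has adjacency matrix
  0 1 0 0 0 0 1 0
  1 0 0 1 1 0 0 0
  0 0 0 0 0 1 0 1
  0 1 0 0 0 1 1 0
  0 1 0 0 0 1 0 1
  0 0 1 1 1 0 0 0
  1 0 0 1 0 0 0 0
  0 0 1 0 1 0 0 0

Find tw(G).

2

A width-2 tree decomposition is:
Bags: B1 = {2, 4, 7}  B2 = {2, 4, 5}  B3 = {1, 4, 5}  B4 = {1, 3, 5}  B5 = {0, 1, 3}  B6 = {0, 3, 6}
Tree: B1–B2, B2–B3, B3–B4, B4–B5, B5–B6
The largest bag has 3 vertices, giving width 2; this decomposition certifies tw(G) ≤ 2. For the lower bound, G contains the cycle 7–2–5–4–7, so G is not a forest; only forests have treewidth ≤ 1, hence tw(G) ≥ 2. Combining the bounds, tw(G) = 2.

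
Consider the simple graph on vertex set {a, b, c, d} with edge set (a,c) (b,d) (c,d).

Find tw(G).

1

A width-1 tree decomposition is:
Bags: B1 = {c, d}  B2 = {b, d}  B3 = {a, c}
Tree: B1–B2, B1–B3
The largest bag has 2 vertices, giving width 1; this decomposition certifies tw(G) ≤ 1. Since G has at least one edge (e.g. c–d), it is not an edgeless graph, so tw(G) ≥ 1. Hence tw(G) = 1 exactly.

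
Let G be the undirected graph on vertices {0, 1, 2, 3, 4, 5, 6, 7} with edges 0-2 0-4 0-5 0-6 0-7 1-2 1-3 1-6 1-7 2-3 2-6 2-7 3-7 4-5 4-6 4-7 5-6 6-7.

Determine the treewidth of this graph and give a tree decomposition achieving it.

The largest bag has 4 vertices, giving width 3; this decomposition certifies tw(G) ≤ 3. For the lower bound, the 4 vertices {1, 2, 3, 7} are pairwise adjacent, and any tree decomposition puts a clique entirely inside one bag — forcing width ≥ 3. Therefore the treewidth is 3.

Treewidth 3.
One optimal decomposition is:
Bags: B1 = {0, 4, 6, 7}  B2 = {0, 2, 6, 7}  B3 = {1, 2, 6, 7}  B4 = {0, 4, 5, 6}  B5 = {1, 2, 3, 7}
Tree: B1–B2, B2–B3, B1–B4, B3–B5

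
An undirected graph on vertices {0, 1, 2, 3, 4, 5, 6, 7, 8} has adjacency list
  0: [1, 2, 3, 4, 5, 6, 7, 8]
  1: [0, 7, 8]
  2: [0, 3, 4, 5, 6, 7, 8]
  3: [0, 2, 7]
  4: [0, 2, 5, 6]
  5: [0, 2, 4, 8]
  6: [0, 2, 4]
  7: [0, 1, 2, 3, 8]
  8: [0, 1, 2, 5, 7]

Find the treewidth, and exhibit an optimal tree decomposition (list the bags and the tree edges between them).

Treewidth 3.
One optimal decomposition is:
Bags: B1 = {0, 2, 5, 8}  B2 = {0, 2, 7, 8}  B3 = {0, 2, 3, 7}  B4 = {0, 2, 4, 5}  B5 = {0, 1, 7, 8}  B6 = {0, 2, 4, 6}
Tree: B1–B2, B2–B3, B1–B4, B2–B5, B4–B6

Every bag has size at most 4, so the width is 4 − 1 = 3 and tw(G) ≤ 3. On the other hand G contains the 4-clique {0, 1, 7, 8}. A clique must lie in a single bag of any decomposition, so no decomposition can have width below 3. Hence tw(G) = 3 exactly.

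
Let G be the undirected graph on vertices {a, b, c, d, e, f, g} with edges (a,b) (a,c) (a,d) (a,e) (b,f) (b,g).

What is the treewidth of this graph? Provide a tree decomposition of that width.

Every bag has size at most 2, so the width is 2 − 1 = 1 and tw(G) ≤ 1. Any graph with an edge has treewidth ≥ 1, and G has the edge g–b. The upper and lower bounds meet at 1, so that is the treewidth.

Treewidth 1.
Bags: B1 = {b, g}  B2 = {a, b}  B3 = {a, e}  B4 = {b, f}  B5 = {a, d}  B6 = {a, c}
Tree: B1–B2, B2–B3, B2–B4, B2–B5, B3–B6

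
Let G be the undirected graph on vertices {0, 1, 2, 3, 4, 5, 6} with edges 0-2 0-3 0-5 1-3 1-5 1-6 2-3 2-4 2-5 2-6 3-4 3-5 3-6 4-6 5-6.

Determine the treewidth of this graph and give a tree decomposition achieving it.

Treewidth 3.
One such decomposition:
Bags: B1 = {0, 2, 3, 5}  B2 = {2, 3, 5, 6}  B3 = {1, 3, 5, 6}  B4 = {2, 3, 4, 6}
Tree: B1–B2, B2–B3, B2–B4

Each bag holds 4 vertices, so the decomposition has width 3, which upper-bounds the treewidth. On the other hand G contains the 4-clique {1, 3, 5, 6}. A clique must lie in a single bag of any decomposition, so no decomposition can have width below 3. Combining the bounds, tw(G) = 3.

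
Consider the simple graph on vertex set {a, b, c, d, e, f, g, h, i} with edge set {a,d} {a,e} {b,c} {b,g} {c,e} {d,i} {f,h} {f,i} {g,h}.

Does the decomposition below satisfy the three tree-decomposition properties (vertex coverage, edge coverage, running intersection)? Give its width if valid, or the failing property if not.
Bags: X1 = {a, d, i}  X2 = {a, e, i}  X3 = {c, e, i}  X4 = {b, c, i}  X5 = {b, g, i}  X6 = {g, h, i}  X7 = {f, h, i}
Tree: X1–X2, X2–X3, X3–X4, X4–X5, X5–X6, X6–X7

Checking the three conditions: (i) the bags cover all of {a, b, c, d, e, f, g, h, i}; (ii) for each edge, some bag contains both endpoints; (iii) the bags containing any fixed vertex form a subtree. All hold, so the decomposition is valid with width 3 − 1 = 2.

Yes; width 2.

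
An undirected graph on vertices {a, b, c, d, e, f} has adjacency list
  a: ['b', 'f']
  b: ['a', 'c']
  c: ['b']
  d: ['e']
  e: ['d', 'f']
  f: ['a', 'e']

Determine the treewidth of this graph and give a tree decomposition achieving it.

Every bag has size at most 2, so the width is 2 − 1 = 1 and tw(G) ≤ 1. Any graph with an edge has treewidth ≥ 1, and G has the edge d–e. Combining the bounds, tw(G) = 1.

Treewidth 1.
Bags: B1 = {d, e}  B2 = {e, f}  B3 = {a, f}  B4 = {a, b}  B5 = {b, c}
Tree: B1–B2, B2–B3, B3–B4, B4–B5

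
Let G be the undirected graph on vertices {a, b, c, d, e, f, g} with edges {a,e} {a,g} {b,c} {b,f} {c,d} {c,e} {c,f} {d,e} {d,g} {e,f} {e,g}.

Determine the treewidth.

A width-2 tree decomposition is:
Bags: B1 = {c, d, e}  B2 = {c, e, f}  B3 = {d, e, g}  B4 = {b, c, f}  B5 = {a, e, g}
Tree: B1–B2, B1–B3, B2–B4, B3–B5
The largest bag has 3 vertices, giving width 2; this decomposition certifies tw(G) ≤ 2. For the lower bound, the 3 vertices {d, e, g} are pairwise adjacent, and any tree decomposition puts a clique entirely inside one bag — forcing width ≥ 2. Hence tw(G) = 2 exactly.

2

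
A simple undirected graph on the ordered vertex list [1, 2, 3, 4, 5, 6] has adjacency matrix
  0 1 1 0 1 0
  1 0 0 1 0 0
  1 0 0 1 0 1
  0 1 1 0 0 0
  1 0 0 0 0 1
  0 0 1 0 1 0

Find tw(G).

A width-2 tree decomposition is:
Bags: B1 = {1, 2, 4}  B2 = {1, 3, 4}  B3 = {1, 3, 5}  B4 = {3, 5, 6}
Tree: B1–B2, B2–B3, B3–B4
Each bag holds 3 vertices, so the decomposition has width 2, which upper-bounds the treewidth. The edges 2–4–3–1–2 form a cycle, so G is not a tree and its treewidth is at least 2. The upper and lower bounds meet at 2, so that is the treewidth.

2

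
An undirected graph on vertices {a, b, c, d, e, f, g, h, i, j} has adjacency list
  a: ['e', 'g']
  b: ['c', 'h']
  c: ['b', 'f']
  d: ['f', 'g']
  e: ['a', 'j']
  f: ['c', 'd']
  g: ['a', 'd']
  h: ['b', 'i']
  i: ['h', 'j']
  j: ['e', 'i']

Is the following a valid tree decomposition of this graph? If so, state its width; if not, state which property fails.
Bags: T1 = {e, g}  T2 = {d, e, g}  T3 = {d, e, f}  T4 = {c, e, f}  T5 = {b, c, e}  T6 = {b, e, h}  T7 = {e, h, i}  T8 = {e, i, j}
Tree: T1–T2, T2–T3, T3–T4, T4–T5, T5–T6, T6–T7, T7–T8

A tree decomposition must satisfy three properties: every vertex lies in some bag; for every edge, both endpoints lie together in some bag; and for every vertex, the bags containing it form a connected subtree. Here vertex a appears in no bag, so the decomposition is invalid.

No — vertex a appears in no bag.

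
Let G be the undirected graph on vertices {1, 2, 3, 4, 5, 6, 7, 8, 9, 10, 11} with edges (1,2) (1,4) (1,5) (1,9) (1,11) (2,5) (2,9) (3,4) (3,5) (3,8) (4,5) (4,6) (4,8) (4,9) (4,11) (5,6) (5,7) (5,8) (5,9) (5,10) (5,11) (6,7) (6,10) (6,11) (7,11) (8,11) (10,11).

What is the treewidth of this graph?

3

A width-3 tree decomposition is:
Bags: B1 = {1, 4, 5, 11}  B2 = {4, 5, 6, 11}  B3 = {4, 5, 8, 11}  B4 = {1, 4, 5, 9}  B5 = {1, 2, 5, 9}  B6 = {5, 6, 10, 11}  B7 = {3, 4, 5, 8}  B8 = {5, 6, 7, 11}
Tree: B1–B2, B2–B3, B1–B4, B4–B5, B2–B6, B3–B7, B2–B8
Every bag has size at most 4, so the width is 4 − 1 = 3 and tw(G) ≤ 3. On the other hand G contains the 4-clique {1, 2, 5, 9}. A clique must lie in a single bag of any decomposition, so no decomposition can have width below 3. The upper and lower bounds meet at 3, so that is the treewidth.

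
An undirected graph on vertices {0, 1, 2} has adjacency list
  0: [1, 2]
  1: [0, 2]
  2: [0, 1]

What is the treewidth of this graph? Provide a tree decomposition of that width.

With just one bag of size 3, the width is 3 − 1 = 2, so tw(G) ≤ 2. Conversely, {0, 1, 2} is a clique of size 3, and the vertices of any clique must share a bag in every tree decomposition; so some bag has ≥ 3 vertices and tw(G) ≥ 2. Therefore the treewidth is 2.

Treewidth 2.
One optimal decomposition is:
Bags: B1 = {0, 1, 2}
Tree: (single bag)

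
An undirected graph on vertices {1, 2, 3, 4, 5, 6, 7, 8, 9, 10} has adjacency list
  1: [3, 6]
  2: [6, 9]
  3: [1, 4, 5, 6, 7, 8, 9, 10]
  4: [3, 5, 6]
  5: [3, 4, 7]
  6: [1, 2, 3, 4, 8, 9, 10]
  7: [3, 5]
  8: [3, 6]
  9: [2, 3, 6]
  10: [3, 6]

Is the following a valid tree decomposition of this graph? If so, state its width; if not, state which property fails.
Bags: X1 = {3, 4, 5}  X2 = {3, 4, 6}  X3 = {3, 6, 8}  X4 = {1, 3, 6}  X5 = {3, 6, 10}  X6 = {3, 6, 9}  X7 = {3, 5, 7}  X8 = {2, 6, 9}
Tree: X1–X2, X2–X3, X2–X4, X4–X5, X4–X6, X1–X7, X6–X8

Yes; width 2.

Checking the three conditions: (i) the bags cover all of {1, 2, 3, 4, 5, 6, 7, 8, 9, 10}; (ii) for each edge, some bag contains both endpoints; (iii) the bags containing any fixed vertex form a subtree. All hold, so the decomposition is valid with width 3 − 1 = 2.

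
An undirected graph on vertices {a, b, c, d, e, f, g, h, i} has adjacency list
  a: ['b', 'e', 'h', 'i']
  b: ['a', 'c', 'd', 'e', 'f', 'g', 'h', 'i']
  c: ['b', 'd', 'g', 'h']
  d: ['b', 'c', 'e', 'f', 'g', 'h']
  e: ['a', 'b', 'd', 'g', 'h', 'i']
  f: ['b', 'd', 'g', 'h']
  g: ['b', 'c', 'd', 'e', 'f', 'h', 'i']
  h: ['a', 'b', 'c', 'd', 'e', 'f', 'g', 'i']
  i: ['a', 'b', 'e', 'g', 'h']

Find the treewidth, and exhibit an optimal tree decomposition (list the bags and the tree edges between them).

Treewidth 4.
One such decomposition:
Bags: B1 = {b, d, e, g, h}  B2 = {b, d, f, g, h}  B3 = {b, c, d, g, h}  B4 = {b, e, g, h, i}  B5 = {a, b, e, h, i}
Tree: B1–B2, B1–B3, B1–B4, B4–B5

The largest bag has 5 vertices, giving width 4; this decomposition certifies tw(G) ≤ 4. For the lower bound, the 5 vertices {b, d, e, g, h} are pairwise adjacent, and any tree decomposition puts a clique entirely inside one bag — forcing width ≥ 4. Therefore the treewidth is 4.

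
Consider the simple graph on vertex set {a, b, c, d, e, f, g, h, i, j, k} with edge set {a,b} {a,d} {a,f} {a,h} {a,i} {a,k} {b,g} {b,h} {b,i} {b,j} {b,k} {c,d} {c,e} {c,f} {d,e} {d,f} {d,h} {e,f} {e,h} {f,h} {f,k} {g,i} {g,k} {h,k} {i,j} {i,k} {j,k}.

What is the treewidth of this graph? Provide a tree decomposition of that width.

Each bag holds 4 vertices, so the decomposition has width 3, which upper-bounds the treewidth. Conversely, {d, e, f, h} is a clique of size 4, and the vertices of any clique must share a bag in every tree decomposition; so some bag has ≥ 4 vertices and tw(G) ≥ 3. Therefore the treewidth is 3.

Treewidth 3.
One optimal decomposition is:
Bags: B1 = {b, g, i, k}  B2 = {a, b, i, k}  B3 = {a, b, h, k}  B4 = {a, f, h, k}  B5 = {a, d, f, h}  B6 = {d, e, f, h}  B7 = {b, i, j, k}  B8 = {c, d, e, f}
Tree: B1–B2, B2–B3, B3–B4, B4–B5, B5–B6, B2–B7, B6–B8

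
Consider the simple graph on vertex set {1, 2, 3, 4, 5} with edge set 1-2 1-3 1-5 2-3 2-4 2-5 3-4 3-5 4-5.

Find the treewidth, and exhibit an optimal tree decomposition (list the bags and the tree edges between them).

Treewidth 3.
Bags: B1 = {2, 3, 4, 5}  B2 = {1, 2, 3, 5}
Tree: B1–B2

The largest bag has 4 vertices, giving width 3; this decomposition certifies tw(G) ≤ 3. Conversely, {1, 2, 3, 5} is a clique of size 4, and the vertices of any clique must share a bag in every tree decomposition; so some bag has ≥ 4 vertices and tw(G) ≥ 3. Combining the bounds, tw(G) = 3.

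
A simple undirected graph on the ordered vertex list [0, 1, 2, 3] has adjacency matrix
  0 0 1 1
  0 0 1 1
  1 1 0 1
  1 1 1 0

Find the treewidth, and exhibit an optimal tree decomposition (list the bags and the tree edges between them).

Each bag holds 3 vertices, so the decomposition has width 2, which upper-bounds the treewidth. For the lower bound, the 3 vertices {0, 2, 3} are pairwise adjacent, and any tree decomposition puts a clique entirely inside one bag — forcing width ≥ 2. The upper and lower bounds meet at 2, so that is the treewidth.

Treewidth 2.
One optimal decomposition is:
Bags: B1 = {0, 2, 3}  B2 = {1, 2, 3}
Tree: B1–B2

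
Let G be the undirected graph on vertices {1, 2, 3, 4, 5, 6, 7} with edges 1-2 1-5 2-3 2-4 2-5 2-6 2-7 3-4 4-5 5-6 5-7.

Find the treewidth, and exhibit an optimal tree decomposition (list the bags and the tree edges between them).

Every bag has size at most 3, so the width is 3 − 1 = 2 and tw(G) ≤ 2. Conversely, {2, 3, 4} is a clique of size 3, and the vertices of any clique must share a bag in every tree decomposition; so some bag has ≥ 3 vertices and tw(G) ≥ 2. The upper and lower bounds meet at 2, so that is the treewidth.

Treewidth 2.
Bags: B1 = {2, 4, 5}  B2 = {2, 5, 6}  B3 = {1, 2, 5}  B4 = {2, 3, 4}  B5 = {2, 5, 7}
Tree: B1–B2, B2–B3, B1–B4, B1–B5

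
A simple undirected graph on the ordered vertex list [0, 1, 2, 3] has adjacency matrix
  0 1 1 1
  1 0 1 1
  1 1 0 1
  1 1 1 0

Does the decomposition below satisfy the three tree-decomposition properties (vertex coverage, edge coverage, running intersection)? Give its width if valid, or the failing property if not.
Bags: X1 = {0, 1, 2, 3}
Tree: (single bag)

Yes; width 3.

Checking the three conditions: (i) the bags cover all of {0, 1, 2, 3}; (ii) for each edge, some bag contains both endpoints; (iii) the bags containing any fixed vertex form a subtree. All hold, so the decomposition is valid with width 4 − 1 = 3.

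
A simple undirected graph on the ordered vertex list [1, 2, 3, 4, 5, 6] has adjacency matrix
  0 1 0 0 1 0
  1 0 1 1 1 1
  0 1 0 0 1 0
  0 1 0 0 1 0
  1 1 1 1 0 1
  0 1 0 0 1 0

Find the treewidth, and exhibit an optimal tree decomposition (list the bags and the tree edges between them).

Every bag has size at most 3, so the width is 3 − 1 = 2 and tw(G) ≤ 2. On the other hand G contains the 3-clique {1, 2, 5}. A clique must lie in a single bag of any decomposition, so no decomposition can have width below 2. The upper and lower bounds meet at 2, so that is the treewidth.

Treewidth 2.
One such decomposition:
Bags: B1 = {2, 4, 5}  B2 = {2, 3, 5}  B3 = {1, 2, 5}  B4 = {2, 5, 6}
Tree: B1–B2, B1–B3, B2–B4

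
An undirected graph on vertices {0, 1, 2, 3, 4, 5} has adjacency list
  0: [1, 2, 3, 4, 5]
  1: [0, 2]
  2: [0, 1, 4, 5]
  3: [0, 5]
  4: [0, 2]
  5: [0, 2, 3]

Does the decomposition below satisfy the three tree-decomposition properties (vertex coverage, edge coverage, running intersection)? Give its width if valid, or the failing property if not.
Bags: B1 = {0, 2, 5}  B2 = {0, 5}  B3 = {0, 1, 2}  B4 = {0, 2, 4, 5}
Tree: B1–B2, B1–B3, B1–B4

A tree decomposition must satisfy three properties: every vertex lies in some bag; for every edge, both endpoints lie together in some bag; and for every vertex, the bags containing it form a connected subtree. Here vertex 3 appears in no bag, so the decomposition is invalid.

No — vertex 3 appears in no bag.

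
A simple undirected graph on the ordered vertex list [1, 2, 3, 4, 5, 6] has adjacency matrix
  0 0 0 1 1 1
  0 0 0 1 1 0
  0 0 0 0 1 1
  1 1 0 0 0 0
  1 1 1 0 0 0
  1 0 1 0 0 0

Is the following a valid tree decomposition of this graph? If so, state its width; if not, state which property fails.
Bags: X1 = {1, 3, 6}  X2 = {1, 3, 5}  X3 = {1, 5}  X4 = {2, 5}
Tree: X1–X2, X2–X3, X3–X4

No — vertex 4 appears in no bag.

A tree decomposition must satisfy three properties: every vertex lies in some bag; for every edge, both endpoints lie together in some bag; and for every vertex, the bags containing it form a connected subtree. Here vertex 4 appears in no bag, so the decomposition is invalid.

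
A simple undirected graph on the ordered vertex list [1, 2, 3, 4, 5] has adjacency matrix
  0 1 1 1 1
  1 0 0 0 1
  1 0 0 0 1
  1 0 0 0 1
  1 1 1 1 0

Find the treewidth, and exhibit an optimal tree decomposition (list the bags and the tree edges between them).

Treewidth 2.
One optimal decomposition is:
Bags: B1 = {1, 3, 5}  B2 = {1, 4, 5}  B3 = {1, 2, 5}
Tree: B1–B2, B2–B3

Each bag holds 3 vertices, so the decomposition has width 2, which upper-bounds the treewidth. Conversely, {1, 2, 5} is a clique of size 3, and the vertices of any clique must share a bag in every tree decomposition; so some bag has ≥ 3 vertices and tw(G) ≥ 2. The upper and lower bounds meet at 2, so that is the treewidth.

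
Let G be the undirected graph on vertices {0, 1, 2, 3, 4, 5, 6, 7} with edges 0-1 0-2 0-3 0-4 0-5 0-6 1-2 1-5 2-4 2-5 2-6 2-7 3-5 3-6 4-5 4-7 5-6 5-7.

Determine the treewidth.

3

A width-3 tree decomposition is:
Bags: B1 = {0, 1, 2, 5}  B2 = {0, 2, 5, 6}  B3 = {0, 3, 5, 6}  B4 = {0, 2, 4, 5}  B5 = {2, 4, 5, 7}
Tree: B1–B2, B2–B3, B2–B4, B4–B5
The largest bag has 4 vertices, giving width 3; this decomposition certifies tw(G) ≤ 3. Conversely, {0, 1, 2, 5} is a clique of size 4, and the vertices of any clique must share a bag in every tree decomposition; so some bag has ≥ 4 vertices and tw(G) ≥ 3. Hence tw(G) = 3 exactly.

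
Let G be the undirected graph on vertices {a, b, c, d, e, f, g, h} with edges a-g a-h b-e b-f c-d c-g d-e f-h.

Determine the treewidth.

A width-2 tree decomposition is:
Bags: B1 = {a, g, h}  B2 = {c, g, h}  B3 = {c, d, h}  B4 = {d, e, h}  B5 = {b, e, h}  B6 = {b, f, h}
Tree: B1–B2, B2–B3, B3–B4, B4–B5, B5–B6
Each bag holds 3 vertices, so the decomposition has width 2, which upper-bounds the treewidth. Since h–a–g–c–d–e–b–f–h is a cycle in G, G is not acyclic. Forests are exactly the graphs of treewidth ≤ 1, so tw(G) ≥ 2. Therefore the treewidth is 2.

2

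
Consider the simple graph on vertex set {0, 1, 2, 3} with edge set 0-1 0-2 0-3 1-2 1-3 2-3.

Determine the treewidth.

A width-3 tree decomposition is:
Bags: B1 = {0, 1, 2, 3}
Tree: (single bag)
With just one bag of size 4, the width is 4 − 1 = 3, so tw(G) ≤ 3. On the other hand G contains the 4-clique {0, 1, 2, 3}. A clique must lie in a single bag of any decomposition, so no decomposition can have width below 3. Combining the bounds, tw(G) = 3.

3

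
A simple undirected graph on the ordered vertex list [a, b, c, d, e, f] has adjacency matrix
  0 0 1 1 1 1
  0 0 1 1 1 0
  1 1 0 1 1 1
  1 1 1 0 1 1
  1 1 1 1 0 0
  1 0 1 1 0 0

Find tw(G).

A width-3 tree decomposition is:
Bags: B1 = {a, c, d, e}  B2 = {b, c, d, e}  B3 = {a, c, d, f}
Tree: B1–B2, B1–B3
Each bag holds 4 vertices, so the decomposition has width 3, which upper-bounds the treewidth. Conversely, {a, c, d, e} is a clique of size 4, and the vertices of any clique must share a bag in every tree decomposition; so some bag has ≥ 4 vertices and tw(G) ≥ 3. The upper and lower bounds meet at 3, so that is the treewidth.

3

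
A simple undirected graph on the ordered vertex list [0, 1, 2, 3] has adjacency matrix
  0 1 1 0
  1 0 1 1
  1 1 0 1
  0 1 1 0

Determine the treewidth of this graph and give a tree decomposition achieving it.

Every bag has size at most 3, so the width is 3 − 1 = 2 and tw(G) ≤ 2. Conversely, {0, 1, 2} is a clique of size 3, and the vertices of any clique must share a bag in every tree decomposition; so some bag has ≥ 3 vertices and tw(G) ≥ 2. Combining the bounds, tw(G) = 2.

Treewidth 2.
One optimal decomposition is:
Bags: B1 = {1, 2, 3}  B2 = {0, 1, 2}
Tree: B1–B2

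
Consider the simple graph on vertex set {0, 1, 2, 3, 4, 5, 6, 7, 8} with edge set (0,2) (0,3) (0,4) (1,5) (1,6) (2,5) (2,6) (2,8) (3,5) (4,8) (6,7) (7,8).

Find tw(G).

A width-3 tree decomposition is:
Bags: B1 = {0, 4, 7, 8}  B2 = {0, 2, 7, 8}  B3 = {0, 2, 6, 7}  B4 = {0, 2, 3, 6}  B5 = {2, 3, 5, 6}  B6 = {1, 3, 5, 6}
Tree: B1–B2, B2–B3, B3–B4, B4–B5, B5–B6
Every bag has size at most 4, so the width is 4 − 1 = 3 and tw(G) ≤ 3. For the lower bound: the 4 vertex sets {4,7,8}, {0}, {2}, {1,3,5,6} are disjoint, each induces a connected subgraph, and every pair is joined by at least one edge of G. Contracting each set to a single vertex therefore yields K_{4} as a minor, and since treewidth is minor-monotone, tw(G) ≥ tw(K_{4}) = 3. Therefore the treewidth is 3.

3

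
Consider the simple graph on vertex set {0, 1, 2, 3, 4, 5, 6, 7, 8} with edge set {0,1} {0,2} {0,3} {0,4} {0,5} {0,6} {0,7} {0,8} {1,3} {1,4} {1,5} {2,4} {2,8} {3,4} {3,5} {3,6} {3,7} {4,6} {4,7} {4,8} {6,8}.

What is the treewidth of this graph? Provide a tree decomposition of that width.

Each bag holds 4 vertices, so the decomposition has width 3, which upper-bounds the treewidth. Conversely, {0, 2, 4, 8} is a clique of size 4, and the vertices of any clique must share a bag in every tree decomposition; so some bag has ≥ 4 vertices and tw(G) ≥ 3. Therefore the treewidth is 3.

Treewidth 3.
Bags: B1 = {0, 4, 6, 8}  B2 = {0, 2, 4, 8}  B3 = {0, 3, 4, 6}  B4 = {0, 1, 3, 4}  B5 = {0, 3, 4, 7}  B6 = {0, 1, 3, 5}
Tree: B1–B2, B1–B3, B3–B4, B4–B5, B4–B6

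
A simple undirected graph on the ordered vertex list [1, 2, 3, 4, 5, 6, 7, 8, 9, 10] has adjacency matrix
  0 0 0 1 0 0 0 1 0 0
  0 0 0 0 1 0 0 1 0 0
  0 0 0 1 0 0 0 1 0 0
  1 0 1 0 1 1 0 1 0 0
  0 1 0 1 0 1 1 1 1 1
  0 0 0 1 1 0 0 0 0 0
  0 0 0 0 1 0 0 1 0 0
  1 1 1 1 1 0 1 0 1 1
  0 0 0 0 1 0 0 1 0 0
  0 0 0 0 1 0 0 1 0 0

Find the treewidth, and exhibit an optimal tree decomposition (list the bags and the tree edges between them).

The largest bag has 3 vertices, giving width 2; this decomposition certifies tw(G) ≤ 2. On the other hand G contains the 3-clique {1, 4, 8}. A clique must lie in a single bag of any decomposition, so no decomposition can have width below 2. The upper and lower bounds meet at 2, so that is the treewidth.

Treewidth 2.
One such decomposition:
Bags: B1 = {3, 4, 8}  B2 = {4, 5, 8}  B3 = {5, 8, 9}  B4 = {1, 4, 8}  B5 = {5, 7, 8}  B6 = {4, 5, 6}  B7 = {2, 5, 8}  B8 = {5, 8, 10}
Tree: B1–B2, B2–B3, B2–B4, B3–B5, B2–B6, B2–B7, B5–B8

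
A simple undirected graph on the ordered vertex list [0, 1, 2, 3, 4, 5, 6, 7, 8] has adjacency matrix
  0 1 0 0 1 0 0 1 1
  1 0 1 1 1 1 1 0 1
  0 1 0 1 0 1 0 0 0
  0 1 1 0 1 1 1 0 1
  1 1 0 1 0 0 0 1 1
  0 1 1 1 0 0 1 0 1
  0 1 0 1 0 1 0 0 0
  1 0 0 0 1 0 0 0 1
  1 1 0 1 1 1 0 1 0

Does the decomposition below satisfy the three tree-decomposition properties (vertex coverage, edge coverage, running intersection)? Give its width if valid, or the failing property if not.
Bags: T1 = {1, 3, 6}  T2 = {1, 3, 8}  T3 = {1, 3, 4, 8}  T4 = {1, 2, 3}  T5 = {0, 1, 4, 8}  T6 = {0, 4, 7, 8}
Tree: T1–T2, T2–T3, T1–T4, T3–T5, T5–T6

A tree decomposition must satisfy three properties: every vertex lies in some bag; for every edge, both endpoints lie together in some bag; and for every vertex, the bags containing it form a connected subtree. Here vertex 5 appears in no bag, so the decomposition is invalid.

No — vertex 5 appears in no bag.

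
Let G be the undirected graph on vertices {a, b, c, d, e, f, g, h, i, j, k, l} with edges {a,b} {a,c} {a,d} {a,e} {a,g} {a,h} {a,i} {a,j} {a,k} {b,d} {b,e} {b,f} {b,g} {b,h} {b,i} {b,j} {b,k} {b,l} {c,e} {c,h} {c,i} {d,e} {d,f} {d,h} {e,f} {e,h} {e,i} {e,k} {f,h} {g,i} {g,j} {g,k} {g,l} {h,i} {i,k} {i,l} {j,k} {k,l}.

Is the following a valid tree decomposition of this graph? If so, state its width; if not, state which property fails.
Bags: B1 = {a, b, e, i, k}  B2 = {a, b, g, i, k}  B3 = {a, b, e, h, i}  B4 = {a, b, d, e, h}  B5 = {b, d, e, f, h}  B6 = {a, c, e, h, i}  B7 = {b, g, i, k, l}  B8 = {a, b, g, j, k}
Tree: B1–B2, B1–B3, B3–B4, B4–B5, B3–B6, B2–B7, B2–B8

Vertex coverage: the bags together contain {a, b, c, d, e, f, g, h, i, j, k, l}, the full vertex set. Edge coverage: each edge of G has both endpoints in at least one bag. Running intersection: for every vertex, the bags containing it form a connected subtree. All three properties hold, so this is a valid tree decomposition of width max|bag| − 1 = 4, and hence tw(G) ≤ 4.

Yes; width 4.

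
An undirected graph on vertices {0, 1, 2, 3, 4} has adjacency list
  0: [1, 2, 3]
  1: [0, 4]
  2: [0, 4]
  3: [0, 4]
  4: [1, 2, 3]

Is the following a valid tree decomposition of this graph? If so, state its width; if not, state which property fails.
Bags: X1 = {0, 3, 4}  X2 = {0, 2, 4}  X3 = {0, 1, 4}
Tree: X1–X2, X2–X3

Every vertex of G appears in some bag (union = {0, 1, 2, 3, 4}); every edge is covered by a bag; and for each vertex v the set of bags containing v is connected in the bag tree. The decomposition is therefore valid. The largest bag has 3 vertices, so the width is 2.

Yes; width 2.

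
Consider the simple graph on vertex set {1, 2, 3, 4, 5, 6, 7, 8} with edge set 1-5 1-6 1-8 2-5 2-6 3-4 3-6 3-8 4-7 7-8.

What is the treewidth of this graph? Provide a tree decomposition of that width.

Treewidth 2.
Bags: B1 = {3, 4, 7}  B2 = {3, 7, 8}  B3 = {3, 6, 8}  B4 = {1, 6, 8}  B5 = {1, 2, 6}  B6 = {1, 2, 5}
Tree: B1–B2, B2–B3, B3–B4, B4–B5, B5–B6

The largest bag has 3 vertices, giving width 2; this decomposition certifies tw(G) ≤ 2. The edges 4–7–8–3–4 form a cycle, so G is not a tree and its treewidth is at least 2. The upper and lower bounds meet at 2, so that is the treewidth.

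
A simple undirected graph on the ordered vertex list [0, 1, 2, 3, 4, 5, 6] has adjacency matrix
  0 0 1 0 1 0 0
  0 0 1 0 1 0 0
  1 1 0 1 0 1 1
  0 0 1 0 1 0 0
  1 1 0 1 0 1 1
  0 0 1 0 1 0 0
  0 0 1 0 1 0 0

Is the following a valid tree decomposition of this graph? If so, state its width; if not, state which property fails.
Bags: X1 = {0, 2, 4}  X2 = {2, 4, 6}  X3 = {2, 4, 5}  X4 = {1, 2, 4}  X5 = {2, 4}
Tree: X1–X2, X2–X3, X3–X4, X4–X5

No — vertex 3 appears in no bag.

A tree decomposition must satisfy three properties: every vertex lies in some bag; for every edge, both endpoints lie together in some bag; and for every vertex, the bags containing it form a connected subtree. Here vertex 3 appears in no bag, so the decomposition is invalid.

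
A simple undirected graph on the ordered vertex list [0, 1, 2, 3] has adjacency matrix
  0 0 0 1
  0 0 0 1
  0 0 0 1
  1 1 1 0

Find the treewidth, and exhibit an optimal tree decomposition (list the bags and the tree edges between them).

Every bag has size at most 2, so the width is 2 − 1 = 1 and tw(G) ≤ 1. Since G has at least one edge (e.g. 1–3), it is not an edgeless graph, so tw(G) ≥ 1. Therefore the treewidth is 1.

Treewidth 1.
Bags: B1 = {1, 3}  B2 = {0, 3}  B3 = {2, 3}
Tree: B1–B2, B2–B3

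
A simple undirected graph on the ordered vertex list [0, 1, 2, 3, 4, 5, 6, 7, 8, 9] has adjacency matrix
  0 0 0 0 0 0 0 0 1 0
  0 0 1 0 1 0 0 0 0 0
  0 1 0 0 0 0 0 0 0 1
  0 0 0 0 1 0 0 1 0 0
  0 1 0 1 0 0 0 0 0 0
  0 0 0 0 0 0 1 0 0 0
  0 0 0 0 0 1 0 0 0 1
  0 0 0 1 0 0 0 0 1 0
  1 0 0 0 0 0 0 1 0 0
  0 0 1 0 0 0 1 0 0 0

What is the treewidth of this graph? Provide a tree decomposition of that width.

Treewidth 1.
One optimal decomposition is:
Bags: B1 = {5, 6}  B2 = {6, 9}  B3 = {2, 9}  B4 = {1, 2}  B5 = {1, 4}  B6 = {3, 4}  B7 = {3, 7}  B8 = {7, 8}  B9 = {0, 8}
Tree: B1–B2, B2–B3, B3–B4, B4–B5, B5–B6, B6–B7, B7–B8, B8–B9

The largest bag has 2 vertices, giving width 1; this decomposition certifies tw(G) ≤ 1. G has an edge, so its treewidth is at least 1. Combining the bounds, tw(G) = 1.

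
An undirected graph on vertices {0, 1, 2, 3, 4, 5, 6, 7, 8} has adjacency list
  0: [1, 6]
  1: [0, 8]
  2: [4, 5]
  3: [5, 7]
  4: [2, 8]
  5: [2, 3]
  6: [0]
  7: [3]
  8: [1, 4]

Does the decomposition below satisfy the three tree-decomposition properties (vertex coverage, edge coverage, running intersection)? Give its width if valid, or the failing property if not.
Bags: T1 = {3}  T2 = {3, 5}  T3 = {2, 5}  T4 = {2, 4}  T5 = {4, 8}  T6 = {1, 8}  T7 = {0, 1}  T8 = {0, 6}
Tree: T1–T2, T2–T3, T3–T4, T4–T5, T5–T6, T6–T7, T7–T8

A tree decomposition must satisfy three properties: every vertex lies in some bag; for every edge, both endpoints lie together in some bag; and for every vertex, the bags containing it form a connected subtree. Here vertex 7 appears in no bag, so the decomposition is invalid.

No — vertex 7 appears in no bag.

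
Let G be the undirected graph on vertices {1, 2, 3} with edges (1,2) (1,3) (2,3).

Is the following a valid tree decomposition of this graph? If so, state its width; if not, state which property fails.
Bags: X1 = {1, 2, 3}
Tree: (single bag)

Yes; width 2.

Checking the three conditions: (i) the bags cover all of {1, 2, 3}; (ii) for each edge, some bag contains both endpoints; (iii) the bags containing any fixed vertex form a subtree. All hold, so the decomposition is valid with width 3 − 1 = 2.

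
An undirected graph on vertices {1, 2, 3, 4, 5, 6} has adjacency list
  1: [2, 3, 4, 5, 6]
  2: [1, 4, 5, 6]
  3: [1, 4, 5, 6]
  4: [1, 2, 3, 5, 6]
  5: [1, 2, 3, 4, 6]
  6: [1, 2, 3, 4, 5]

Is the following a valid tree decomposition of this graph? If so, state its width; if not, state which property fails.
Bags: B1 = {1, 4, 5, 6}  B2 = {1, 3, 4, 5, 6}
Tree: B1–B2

No — vertex 2 appears in no bag.

A tree decomposition must satisfy three properties: every vertex lies in some bag; for every edge, both endpoints lie together in some bag; and for every vertex, the bags containing it form a connected subtree. Here vertex 2 appears in no bag, so the decomposition is invalid.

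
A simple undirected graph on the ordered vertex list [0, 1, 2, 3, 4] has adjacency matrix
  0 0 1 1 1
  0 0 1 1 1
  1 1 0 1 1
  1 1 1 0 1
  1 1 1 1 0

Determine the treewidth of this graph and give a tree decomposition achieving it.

Treewidth 3.
One such decomposition:
Bags: B1 = {0, 2, 3, 4}  B2 = {1, 2, 3, 4}
Tree: B1–B2

Every bag has size at most 4, so the width is 4 − 1 = 3 and tw(G) ≤ 3. Conversely, {0, 2, 3, 4} is a clique of size 4, and the vertices of any clique must share a bag in every tree decomposition; so some bag has ≥ 4 vertices and tw(G) ≥ 3. Hence tw(G) = 3 exactly.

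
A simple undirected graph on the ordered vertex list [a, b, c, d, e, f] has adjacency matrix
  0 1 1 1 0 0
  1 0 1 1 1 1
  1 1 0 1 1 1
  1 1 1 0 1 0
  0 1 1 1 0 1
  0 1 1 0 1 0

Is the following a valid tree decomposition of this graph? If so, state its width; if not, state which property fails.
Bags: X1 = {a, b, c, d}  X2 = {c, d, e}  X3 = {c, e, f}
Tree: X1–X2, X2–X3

No — edge (b,e) lies in no bag.

A tree decomposition must satisfy three properties: every vertex lies in some bag; for every edge, both endpoints lie together in some bag; and for every vertex, the bags containing it form a connected subtree. Here edge (b,e) lies in no bag, so the decomposition is invalid.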